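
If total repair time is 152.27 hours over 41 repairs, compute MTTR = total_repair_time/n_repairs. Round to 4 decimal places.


total_repair_time = 152.27
n_repairs = 41
MTTR = 152.27 / 41
MTTR = 3.7139

3.7139


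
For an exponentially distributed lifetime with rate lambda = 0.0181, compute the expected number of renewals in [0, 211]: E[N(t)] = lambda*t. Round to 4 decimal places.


lambda = 0.0181
t = 211
E[N(t)] = lambda * t
E[N(t)] = 0.0181 * 211
E[N(t)] = 3.8191

3.8191


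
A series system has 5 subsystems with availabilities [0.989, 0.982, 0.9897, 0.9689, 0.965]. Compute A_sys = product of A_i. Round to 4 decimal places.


Subsystems: [0.989, 0.982, 0.9897, 0.9689, 0.965]
After subsystem 1 (A=0.989): product = 0.989
After subsystem 2 (A=0.982): product = 0.9712
After subsystem 3 (A=0.9897): product = 0.9612
After subsystem 4 (A=0.9689): product = 0.9313
After subsystem 5 (A=0.965): product = 0.8987
A_sys = 0.8987

0.8987


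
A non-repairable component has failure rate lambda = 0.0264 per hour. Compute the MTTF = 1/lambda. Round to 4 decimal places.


lambda = 0.0264
MTTF = 1 / 0.0264
MTTF = 37.8788

37.8788


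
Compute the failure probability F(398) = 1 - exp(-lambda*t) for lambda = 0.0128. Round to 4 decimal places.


lambda = 0.0128, t = 398
lambda * t = 5.0944
exp(-5.0944) = 0.0061
F(t) = 1 - 0.0061
F(t) = 0.9939

0.9939


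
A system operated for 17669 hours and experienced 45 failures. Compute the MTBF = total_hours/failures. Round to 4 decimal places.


total_hours = 17669
failures = 45
MTBF = 17669 / 45
MTBF = 392.6444

392.6444


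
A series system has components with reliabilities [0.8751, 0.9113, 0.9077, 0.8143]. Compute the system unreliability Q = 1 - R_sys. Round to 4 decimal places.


Components: [0.8751, 0.9113, 0.9077, 0.8143]
After component 1: product = 0.8751
After component 2: product = 0.7975
After component 3: product = 0.7239
After component 4: product = 0.5894
R_sys = 0.5894
Q = 1 - 0.5894 = 0.4106

0.4106


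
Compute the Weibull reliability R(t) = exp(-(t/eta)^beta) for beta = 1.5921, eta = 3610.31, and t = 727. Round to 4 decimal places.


beta = 1.5921, eta = 3610.31, t = 727
t/eta = 727 / 3610.31 = 0.2014
(t/eta)^beta = 0.2014^1.5921 = 0.078
R(t) = exp(-0.078)
R(t) = 0.925

0.925


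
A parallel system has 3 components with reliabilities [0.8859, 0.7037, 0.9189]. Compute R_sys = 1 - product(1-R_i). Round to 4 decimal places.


Components: [0.8859, 0.7037, 0.9189]
(1 - 0.8859) = 0.1141, running product = 0.1141
(1 - 0.7037) = 0.2963, running product = 0.0338
(1 - 0.9189) = 0.0811, running product = 0.0027
Product of (1-R_i) = 0.0027
R_sys = 1 - 0.0027 = 0.9973

0.9973


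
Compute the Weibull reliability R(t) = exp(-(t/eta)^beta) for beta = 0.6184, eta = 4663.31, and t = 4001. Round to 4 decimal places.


beta = 0.6184, eta = 4663.31, t = 4001
t/eta = 4001 / 4663.31 = 0.858
(t/eta)^beta = 0.858^0.6184 = 0.9096
R(t) = exp(-0.9096)
R(t) = 0.4027

0.4027


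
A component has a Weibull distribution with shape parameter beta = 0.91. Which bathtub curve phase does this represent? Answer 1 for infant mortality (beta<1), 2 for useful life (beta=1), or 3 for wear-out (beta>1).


beta = 0.91
Compare beta to 1:
beta < 1 => infant mortality (phase 1)
beta = 1 => useful life (phase 2)
beta > 1 => wear-out (phase 3)
Since beta = 0.91, this is infant mortality (decreasing failure rate)
Phase = 1

1


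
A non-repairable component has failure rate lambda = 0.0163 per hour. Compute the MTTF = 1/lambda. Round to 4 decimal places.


lambda = 0.0163
MTTF = 1 / 0.0163
MTTF = 61.3497

61.3497


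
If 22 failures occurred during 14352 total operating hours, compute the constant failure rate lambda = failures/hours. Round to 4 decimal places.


failures = 22
total_hours = 14352
lambda = 22 / 14352
lambda = 0.0015

0.0015


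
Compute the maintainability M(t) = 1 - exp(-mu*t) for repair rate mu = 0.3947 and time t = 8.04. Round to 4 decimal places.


mu = 0.3947, t = 8.04
mu * t = 0.3947 * 8.04 = 3.1734
exp(-3.1734) = 0.0419
M(t) = 1 - 0.0419
M(t) = 0.9581

0.9581


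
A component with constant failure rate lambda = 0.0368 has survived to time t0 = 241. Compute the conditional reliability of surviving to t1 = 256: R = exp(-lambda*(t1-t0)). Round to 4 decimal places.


lambda = 0.0368
t0 = 241, t1 = 256
t1 - t0 = 15
lambda * (t1-t0) = 0.0368 * 15 = 0.552
R = exp(-0.552)
R = 0.5758

0.5758


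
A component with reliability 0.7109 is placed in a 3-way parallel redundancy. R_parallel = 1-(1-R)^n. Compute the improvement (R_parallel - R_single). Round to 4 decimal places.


R_single = 0.7109, n = 3
1 - R_single = 0.2891
(1 - R_single)^n = 0.2891^3 = 0.0242
R_parallel = 1 - 0.0242 = 0.9758
Improvement = 0.9758 - 0.7109
Improvement = 0.2649

0.2649


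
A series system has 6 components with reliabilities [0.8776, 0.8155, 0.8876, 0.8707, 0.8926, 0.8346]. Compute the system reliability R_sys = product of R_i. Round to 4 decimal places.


Components: [0.8776, 0.8155, 0.8876, 0.8707, 0.8926, 0.8346]
After component 1 (R=0.8776): product = 0.8776
After component 2 (R=0.8155): product = 0.7157
After component 3 (R=0.8876): product = 0.6352
After component 4 (R=0.8707): product = 0.5531
After component 5 (R=0.8926): product = 0.4937
After component 6 (R=0.8346): product = 0.412
R_sys = 0.412

0.412


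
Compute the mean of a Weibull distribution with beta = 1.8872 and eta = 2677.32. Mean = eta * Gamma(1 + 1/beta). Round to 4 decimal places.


beta = 1.8872, eta = 2677.32
1/beta = 0.5299
1 + 1/beta = 1.5299
Gamma(1.5299) = 0.8876
Mean = 2677.32 * 0.8876
Mean = 2376.2851

2376.2851


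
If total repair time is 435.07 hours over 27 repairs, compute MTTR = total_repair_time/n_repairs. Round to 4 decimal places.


total_repair_time = 435.07
n_repairs = 27
MTTR = 435.07 / 27
MTTR = 16.1137

16.1137


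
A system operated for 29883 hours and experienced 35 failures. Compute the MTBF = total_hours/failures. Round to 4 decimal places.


total_hours = 29883
failures = 35
MTBF = 29883 / 35
MTBF = 853.8

853.8


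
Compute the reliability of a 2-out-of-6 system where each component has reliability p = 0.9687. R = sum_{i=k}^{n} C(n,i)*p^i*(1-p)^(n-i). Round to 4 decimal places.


k = 2, n = 6, p = 0.9687
i=2: C(6,2)=15 * 0.9687^2 * 0.0313^4 = 0.0
i=3: C(6,3)=20 * 0.9687^3 * 0.0313^3 = 0.0006
i=4: C(6,4)=15 * 0.9687^4 * 0.0313^2 = 0.0129
i=5: C(6,5)=6 * 0.9687^5 * 0.0313^1 = 0.1602
i=6: C(6,6)=1 * 0.9687^6 * 0.0313^0 = 0.8263
R = sum of terms = 1.0

1.0


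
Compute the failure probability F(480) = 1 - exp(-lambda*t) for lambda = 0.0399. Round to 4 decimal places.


lambda = 0.0399, t = 480
lambda * t = 19.152
exp(-19.152) = 0.0
F(t) = 1 - 0.0
F(t) = 1.0

1.0


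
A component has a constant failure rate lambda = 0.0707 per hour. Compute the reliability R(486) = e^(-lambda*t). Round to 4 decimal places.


lambda = 0.0707
t = 486
lambda * t = 34.3602
R(t) = e^(-34.3602)
R(t) = 0.0

0.0


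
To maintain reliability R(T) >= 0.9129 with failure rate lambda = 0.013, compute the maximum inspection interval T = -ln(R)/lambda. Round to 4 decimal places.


R_target = 0.9129
lambda = 0.013
-ln(0.9129) = 0.0911
T = 0.0911 / 0.013
T = 7.0099

7.0099


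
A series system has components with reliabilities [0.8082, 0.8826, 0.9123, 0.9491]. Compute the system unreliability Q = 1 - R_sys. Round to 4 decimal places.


Components: [0.8082, 0.8826, 0.9123, 0.9491]
After component 1: product = 0.8082
After component 2: product = 0.7133
After component 3: product = 0.6508
After component 4: product = 0.6176
R_sys = 0.6176
Q = 1 - 0.6176 = 0.3824

0.3824


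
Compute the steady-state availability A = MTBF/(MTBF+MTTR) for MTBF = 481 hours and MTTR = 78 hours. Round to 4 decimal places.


MTBF = 481
MTTR = 78
MTBF + MTTR = 559
A = 481 / 559
A = 0.8605

0.8605


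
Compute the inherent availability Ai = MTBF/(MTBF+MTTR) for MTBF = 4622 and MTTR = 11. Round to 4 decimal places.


MTBF = 4622
MTTR = 11
MTBF + MTTR = 4633
Ai = 4622 / 4633
Ai = 0.9976

0.9976


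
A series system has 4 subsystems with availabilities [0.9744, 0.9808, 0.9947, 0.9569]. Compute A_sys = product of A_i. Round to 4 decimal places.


Subsystems: [0.9744, 0.9808, 0.9947, 0.9569]
After subsystem 1 (A=0.9744): product = 0.9744
After subsystem 2 (A=0.9808): product = 0.9557
After subsystem 3 (A=0.9947): product = 0.9506
After subsystem 4 (A=0.9569): product = 0.9097
A_sys = 0.9097

0.9097


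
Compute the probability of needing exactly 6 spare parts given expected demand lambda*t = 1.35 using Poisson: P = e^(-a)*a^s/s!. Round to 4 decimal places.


a = 1.35, s = 6
e^(-a) = e^(-1.35) = 0.2592
a^s = 1.35^6 = 6.0534
s! = 720
P = 0.2592 * 6.0534 / 720
P = 0.0022

0.0022


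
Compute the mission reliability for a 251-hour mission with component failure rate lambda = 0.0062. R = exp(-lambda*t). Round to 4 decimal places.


lambda = 0.0062
mission_time = 251
lambda * t = 0.0062 * 251 = 1.5562
R = exp(-1.5562)
R = 0.2109

0.2109


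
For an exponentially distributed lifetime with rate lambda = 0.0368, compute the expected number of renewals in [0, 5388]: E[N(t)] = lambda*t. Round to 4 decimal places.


lambda = 0.0368
t = 5388
E[N(t)] = lambda * t
E[N(t)] = 0.0368 * 5388
E[N(t)] = 198.2784

198.2784


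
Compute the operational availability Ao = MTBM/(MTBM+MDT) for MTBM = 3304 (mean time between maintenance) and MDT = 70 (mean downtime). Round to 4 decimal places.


MTBM = 3304
MDT = 70
MTBM + MDT = 3374
Ao = 3304 / 3374
Ao = 0.9793

0.9793


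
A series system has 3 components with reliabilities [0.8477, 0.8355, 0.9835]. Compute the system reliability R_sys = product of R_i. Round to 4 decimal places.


Components: [0.8477, 0.8355, 0.9835]
After component 1 (R=0.8477): product = 0.8477
After component 2 (R=0.8355): product = 0.7083
After component 3 (R=0.9835): product = 0.6966
R_sys = 0.6966

0.6966


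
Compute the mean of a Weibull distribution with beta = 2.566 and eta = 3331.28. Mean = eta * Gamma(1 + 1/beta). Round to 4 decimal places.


beta = 2.566, eta = 3331.28
1/beta = 0.3897
1 + 1/beta = 1.3897
Gamma(1.3897) = 0.8879
Mean = 3331.28 * 0.8879
Mean = 2957.7525

2957.7525


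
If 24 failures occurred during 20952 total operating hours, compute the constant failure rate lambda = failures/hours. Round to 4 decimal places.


failures = 24
total_hours = 20952
lambda = 24 / 20952
lambda = 0.0011

0.0011


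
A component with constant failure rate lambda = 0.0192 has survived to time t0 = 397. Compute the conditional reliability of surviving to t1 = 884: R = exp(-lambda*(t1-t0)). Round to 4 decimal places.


lambda = 0.0192
t0 = 397, t1 = 884
t1 - t0 = 487
lambda * (t1-t0) = 0.0192 * 487 = 9.3504
R = exp(-9.3504)
R = 0.0001

0.0001


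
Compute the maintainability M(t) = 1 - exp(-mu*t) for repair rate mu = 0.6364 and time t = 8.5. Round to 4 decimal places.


mu = 0.6364, t = 8.5
mu * t = 0.6364 * 8.5 = 5.4094
exp(-5.4094) = 0.0045
M(t) = 1 - 0.0045
M(t) = 0.9955

0.9955


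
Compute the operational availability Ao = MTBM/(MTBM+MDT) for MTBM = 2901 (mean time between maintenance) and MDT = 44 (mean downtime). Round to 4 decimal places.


MTBM = 2901
MDT = 44
MTBM + MDT = 2945
Ao = 2901 / 2945
Ao = 0.9851

0.9851


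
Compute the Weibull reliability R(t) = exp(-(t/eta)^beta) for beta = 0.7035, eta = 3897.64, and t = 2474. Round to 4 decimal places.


beta = 0.7035, eta = 3897.64, t = 2474
t/eta = 2474 / 3897.64 = 0.6347
(t/eta)^beta = 0.6347^0.7035 = 0.7263
R(t) = exp(-0.7263)
R(t) = 0.4837

0.4837


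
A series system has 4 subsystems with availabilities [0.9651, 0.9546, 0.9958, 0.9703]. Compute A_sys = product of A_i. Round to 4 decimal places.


Subsystems: [0.9651, 0.9546, 0.9958, 0.9703]
After subsystem 1 (A=0.9651): product = 0.9651
After subsystem 2 (A=0.9546): product = 0.9213
After subsystem 3 (A=0.9958): product = 0.9174
After subsystem 4 (A=0.9703): product = 0.8902
A_sys = 0.8902

0.8902


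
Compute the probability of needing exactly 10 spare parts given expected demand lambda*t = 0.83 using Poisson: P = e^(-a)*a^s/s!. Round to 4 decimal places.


a = 0.83, s = 10
e^(-a) = e^(-0.83) = 0.436
a^s = 0.83^10 = 0.1552
s! = 3628800
P = 0.436 * 0.1552 / 3628800
P = 0.0

0.0


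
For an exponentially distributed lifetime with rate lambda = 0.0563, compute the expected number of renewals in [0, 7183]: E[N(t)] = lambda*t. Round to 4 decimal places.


lambda = 0.0563
t = 7183
E[N(t)] = lambda * t
E[N(t)] = 0.0563 * 7183
E[N(t)] = 404.4029

404.4029


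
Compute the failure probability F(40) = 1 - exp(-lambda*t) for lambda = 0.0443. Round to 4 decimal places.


lambda = 0.0443, t = 40
lambda * t = 1.772
exp(-1.772) = 0.17
F(t) = 1 - 0.17
F(t) = 0.83

0.83


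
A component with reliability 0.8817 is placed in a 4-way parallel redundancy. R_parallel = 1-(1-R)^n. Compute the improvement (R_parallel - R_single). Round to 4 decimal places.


R_single = 0.8817, n = 4
1 - R_single = 0.1183
(1 - R_single)^n = 0.1183^4 = 0.0002
R_parallel = 1 - 0.0002 = 0.9998
Improvement = 0.9998 - 0.8817
Improvement = 0.1181

0.1181


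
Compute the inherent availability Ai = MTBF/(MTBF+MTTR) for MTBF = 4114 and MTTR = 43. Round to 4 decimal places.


MTBF = 4114
MTTR = 43
MTBF + MTTR = 4157
Ai = 4114 / 4157
Ai = 0.9897

0.9897


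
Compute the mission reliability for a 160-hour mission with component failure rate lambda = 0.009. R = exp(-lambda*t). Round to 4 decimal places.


lambda = 0.009
mission_time = 160
lambda * t = 0.009 * 160 = 1.44
R = exp(-1.44)
R = 0.2369

0.2369


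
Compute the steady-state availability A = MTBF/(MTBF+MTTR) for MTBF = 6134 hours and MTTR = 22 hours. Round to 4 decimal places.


MTBF = 6134
MTTR = 22
MTBF + MTTR = 6156
A = 6134 / 6156
A = 0.9964

0.9964


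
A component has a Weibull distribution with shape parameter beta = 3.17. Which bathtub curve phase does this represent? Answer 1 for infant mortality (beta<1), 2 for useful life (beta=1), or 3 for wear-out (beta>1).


beta = 3.17
Compare beta to 1:
beta < 1 => infant mortality (phase 1)
beta = 1 => useful life (phase 2)
beta > 1 => wear-out (phase 3)
Since beta = 3.17, this is wear-out (increasing failure rate)
Phase = 3

3


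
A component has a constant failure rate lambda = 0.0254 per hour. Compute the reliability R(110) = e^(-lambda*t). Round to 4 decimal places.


lambda = 0.0254
t = 110
lambda * t = 2.794
R(t) = e^(-2.794)
R(t) = 0.0612

0.0612


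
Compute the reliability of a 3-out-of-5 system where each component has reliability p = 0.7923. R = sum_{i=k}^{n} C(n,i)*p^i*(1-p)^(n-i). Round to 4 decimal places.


k = 3, n = 5, p = 0.7923
i=3: C(5,3)=10 * 0.7923^3 * 0.2077^2 = 0.2146
i=4: C(5,4)=5 * 0.7923^4 * 0.2077^1 = 0.4092
i=5: C(5,5)=1 * 0.7923^5 * 0.2077^0 = 0.3122
R = sum of terms = 0.936

0.936


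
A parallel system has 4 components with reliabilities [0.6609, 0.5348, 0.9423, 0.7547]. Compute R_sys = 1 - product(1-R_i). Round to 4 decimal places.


Components: [0.6609, 0.5348, 0.9423, 0.7547]
(1 - 0.6609) = 0.3391, running product = 0.3391
(1 - 0.5348) = 0.4652, running product = 0.1577
(1 - 0.9423) = 0.0577, running product = 0.0091
(1 - 0.7547) = 0.2453, running product = 0.0022
Product of (1-R_i) = 0.0022
R_sys = 1 - 0.0022 = 0.9978

0.9978


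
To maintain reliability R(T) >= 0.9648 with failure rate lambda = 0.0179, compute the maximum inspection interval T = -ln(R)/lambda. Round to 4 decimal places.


R_target = 0.9648
lambda = 0.0179
-ln(0.9648) = 0.0358
T = 0.0358 / 0.0179
T = 2.0019

2.0019


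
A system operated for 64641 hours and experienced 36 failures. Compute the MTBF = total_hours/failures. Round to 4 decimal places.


total_hours = 64641
failures = 36
MTBF = 64641 / 36
MTBF = 1795.5833

1795.5833


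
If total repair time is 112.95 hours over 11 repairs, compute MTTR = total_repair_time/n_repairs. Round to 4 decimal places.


total_repair_time = 112.95
n_repairs = 11
MTTR = 112.95 / 11
MTTR = 10.2682

10.2682


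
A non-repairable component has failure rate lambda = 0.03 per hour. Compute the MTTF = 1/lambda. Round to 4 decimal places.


lambda = 0.03
MTTF = 1 / 0.03
MTTF = 33.3333

33.3333


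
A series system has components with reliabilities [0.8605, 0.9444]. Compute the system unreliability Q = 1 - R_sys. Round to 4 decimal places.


Components: [0.8605, 0.9444]
After component 1: product = 0.8605
After component 2: product = 0.8127
R_sys = 0.8127
Q = 1 - 0.8127 = 0.1873

0.1873


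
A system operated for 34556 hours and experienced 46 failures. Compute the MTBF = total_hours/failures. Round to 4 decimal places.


total_hours = 34556
failures = 46
MTBF = 34556 / 46
MTBF = 751.2174

751.2174


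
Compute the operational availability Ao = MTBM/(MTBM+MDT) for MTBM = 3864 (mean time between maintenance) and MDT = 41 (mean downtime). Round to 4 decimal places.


MTBM = 3864
MDT = 41
MTBM + MDT = 3905
Ao = 3864 / 3905
Ao = 0.9895

0.9895


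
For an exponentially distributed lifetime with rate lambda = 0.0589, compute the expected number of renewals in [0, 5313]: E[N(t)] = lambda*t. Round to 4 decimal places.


lambda = 0.0589
t = 5313
E[N(t)] = lambda * t
E[N(t)] = 0.0589 * 5313
E[N(t)] = 312.9357

312.9357


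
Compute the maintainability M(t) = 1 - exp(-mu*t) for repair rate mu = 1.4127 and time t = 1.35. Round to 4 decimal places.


mu = 1.4127, t = 1.35
mu * t = 1.4127 * 1.35 = 1.9071
exp(-1.9071) = 0.1485
M(t) = 1 - 0.1485
M(t) = 0.8515

0.8515


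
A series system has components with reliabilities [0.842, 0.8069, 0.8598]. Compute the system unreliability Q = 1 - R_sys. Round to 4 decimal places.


Components: [0.842, 0.8069, 0.8598]
After component 1: product = 0.842
After component 2: product = 0.6794
After component 3: product = 0.5842
R_sys = 0.5842
Q = 1 - 0.5842 = 0.4158

0.4158


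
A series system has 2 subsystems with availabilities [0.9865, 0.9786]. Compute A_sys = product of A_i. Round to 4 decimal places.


Subsystems: [0.9865, 0.9786]
After subsystem 1 (A=0.9865): product = 0.9865
After subsystem 2 (A=0.9786): product = 0.9654
A_sys = 0.9654

0.9654


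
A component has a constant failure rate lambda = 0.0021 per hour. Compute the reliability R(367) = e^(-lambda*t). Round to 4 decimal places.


lambda = 0.0021
t = 367
lambda * t = 0.7707
R(t) = e^(-0.7707)
R(t) = 0.4627

0.4627


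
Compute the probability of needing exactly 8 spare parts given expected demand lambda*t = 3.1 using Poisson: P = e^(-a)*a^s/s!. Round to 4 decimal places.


a = 3.1, s = 8
e^(-a) = e^(-3.1) = 0.045
a^s = 3.1^8 = 8528.9104
s! = 40320
P = 0.045 * 8528.9104 / 40320
P = 0.0095

0.0095


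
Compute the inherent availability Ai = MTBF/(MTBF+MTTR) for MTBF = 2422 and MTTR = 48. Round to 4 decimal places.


MTBF = 2422
MTTR = 48
MTBF + MTTR = 2470
Ai = 2422 / 2470
Ai = 0.9806

0.9806


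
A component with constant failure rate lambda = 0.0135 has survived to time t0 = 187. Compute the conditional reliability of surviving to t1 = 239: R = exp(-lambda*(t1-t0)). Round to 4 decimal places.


lambda = 0.0135
t0 = 187, t1 = 239
t1 - t0 = 52
lambda * (t1-t0) = 0.0135 * 52 = 0.702
R = exp(-0.702)
R = 0.4956

0.4956


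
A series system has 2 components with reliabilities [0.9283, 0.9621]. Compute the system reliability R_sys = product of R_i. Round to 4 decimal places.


Components: [0.9283, 0.9621]
After component 1 (R=0.9283): product = 0.9283
After component 2 (R=0.9621): product = 0.8931
R_sys = 0.8931

0.8931


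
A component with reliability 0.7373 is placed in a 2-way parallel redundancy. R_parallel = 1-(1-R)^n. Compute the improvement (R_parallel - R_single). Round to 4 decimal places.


R_single = 0.7373, n = 2
1 - R_single = 0.2627
(1 - R_single)^n = 0.2627^2 = 0.069
R_parallel = 1 - 0.069 = 0.931
Improvement = 0.931 - 0.7373
Improvement = 0.1937

0.1937


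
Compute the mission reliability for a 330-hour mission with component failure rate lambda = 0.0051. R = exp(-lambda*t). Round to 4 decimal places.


lambda = 0.0051
mission_time = 330
lambda * t = 0.0051 * 330 = 1.683
R = exp(-1.683)
R = 0.1858

0.1858


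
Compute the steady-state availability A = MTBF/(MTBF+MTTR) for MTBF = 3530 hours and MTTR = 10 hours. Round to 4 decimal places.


MTBF = 3530
MTTR = 10
MTBF + MTTR = 3540
A = 3530 / 3540
A = 0.9972

0.9972


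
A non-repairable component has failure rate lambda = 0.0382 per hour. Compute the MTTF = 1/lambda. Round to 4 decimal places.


lambda = 0.0382
MTTF = 1 / 0.0382
MTTF = 26.178

26.178


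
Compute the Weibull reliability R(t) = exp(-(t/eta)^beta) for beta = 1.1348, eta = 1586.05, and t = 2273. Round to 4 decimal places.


beta = 1.1348, eta = 1586.05, t = 2273
t/eta = 2273 / 1586.05 = 1.4331
(t/eta)^beta = 1.4331^1.1348 = 1.5044
R(t) = exp(-1.5044)
R(t) = 0.2222

0.2222


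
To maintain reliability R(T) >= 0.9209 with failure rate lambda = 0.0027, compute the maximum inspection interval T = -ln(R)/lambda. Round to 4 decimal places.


R_target = 0.9209
lambda = 0.0027
-ln(0.9209) = 0.0824
T = 0.0824 / 0.0027
T = 30.5199

30.5199


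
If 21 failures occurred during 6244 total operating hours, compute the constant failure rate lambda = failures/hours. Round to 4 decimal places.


failures = 21
total_hours = 6244
lambda = 21 / 6244
lambda = 0.0034

0.0034


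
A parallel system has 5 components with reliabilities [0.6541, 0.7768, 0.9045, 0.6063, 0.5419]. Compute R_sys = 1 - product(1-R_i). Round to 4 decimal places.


Components: [0.6541, 0.7768, 0.9045, 0.6063, 0.5419]
(1 - 0.6541) = 0.3459, running product = 0.3459
(1 - 0.7768) = 0.2232, running product = 0.0772
(1 - 0.9045) = 0.0955, running product = 0.0074
(1 - 0.6063) = 0.3937, running product = 0.0029
(1 - 0.5419) = 0.4581, running product = 0.0013
Product of (1-R_i) = 0.0013
R_sys = 1 - 0.0013 = 0.9987

0.9987


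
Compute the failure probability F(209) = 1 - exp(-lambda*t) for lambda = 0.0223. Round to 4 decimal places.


lambda = 0.0223, t = 209
lambda * t = 4.6607
exp(-4.6607) = 0.0095
F(t) = 1 - 0.0095
F(t) = 0.9905

0.9905


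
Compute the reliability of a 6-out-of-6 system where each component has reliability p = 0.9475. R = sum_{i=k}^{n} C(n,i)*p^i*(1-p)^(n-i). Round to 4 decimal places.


k = 6, n = 6, p = 0.9475
i=6: C(6,6)=1 * 0.9475^6 * 0.0525^0 = 0.7236
R = sum of terms = 0.7236

0.7236


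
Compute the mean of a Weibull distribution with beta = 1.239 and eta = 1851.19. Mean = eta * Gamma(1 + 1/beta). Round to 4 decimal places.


beta = 1.239, eta = 1851.19
1/beta = 0.8071
1 + 1/beta = 1.8071
Gamma(1.8071) = 0.9333
Mean = 1851.19 * 0.9333
Mean = 1727.6939

1727.6939


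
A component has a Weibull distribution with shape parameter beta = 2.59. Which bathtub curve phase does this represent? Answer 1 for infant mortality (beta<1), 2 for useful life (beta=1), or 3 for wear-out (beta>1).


beta = 2.59
Compare beta to 1:
beta < 1 => infant mortality (phase 1)
beta = 1 => useful life (phase 2)
beta > 1 => wear-out (phase 3)
Since beta = 2.59, this is wear-out (increasing failure rate)
Phase = 3

3


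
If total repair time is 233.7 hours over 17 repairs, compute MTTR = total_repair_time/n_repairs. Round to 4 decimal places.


total_repair_time = 233.7
n_repairs = 17
MTTR = 233.7 / 17
MTTR = 13.7471

13.7471


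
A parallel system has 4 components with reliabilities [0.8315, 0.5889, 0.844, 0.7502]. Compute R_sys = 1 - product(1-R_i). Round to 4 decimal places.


Components: [0.8315, 0.5889, 0.844, 0.7502]
(1 - 0.8315) = 0.1685, running product = 0.1685
(1 - 0.5889) = 0.4111, running product = 0.0693
(1 - 0.844) = 0.156, running product = 0.0108
(1 - 0.7502) = 0.2498, running product = 0.0027
Product of (1-R_i) = 0.0027
R_sys = 1 - 0.0027 = 0.9973

0.9973


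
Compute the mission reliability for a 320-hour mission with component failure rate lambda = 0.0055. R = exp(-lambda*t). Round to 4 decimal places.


lambda = 0.0055
mission_time = 320
lambda * t = 0.0055 * 320 = 1.76
R = exp(-1.76)
R = 0.172

0.172


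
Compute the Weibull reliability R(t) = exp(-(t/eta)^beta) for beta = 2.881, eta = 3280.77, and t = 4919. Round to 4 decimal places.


beta = 2.881, eta = 3280.77, t = 4919
t/eta = 4919 / 3280.77 = 1.4993
(t/eta)^beta = 1.4993^2.881 = 3.212
R(t) = exp(-3.212)
R(t) = 0.0403

0.0403


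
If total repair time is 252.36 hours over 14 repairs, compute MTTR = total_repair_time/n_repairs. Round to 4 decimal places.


total_repair_time = 252.36
n_repairs = 14
MTTR = 252.36 / 14
MTTR = 18.0257

18.0257


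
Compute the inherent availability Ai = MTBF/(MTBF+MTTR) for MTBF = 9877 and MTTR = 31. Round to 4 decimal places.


MTBF = 9877
MTTR = 31
MTBF + MTTR = 9908
Ai = 9877 / 9908
Ai = 0.9969

0.9969


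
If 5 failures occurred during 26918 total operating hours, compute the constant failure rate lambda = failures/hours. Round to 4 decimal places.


failures = 5
total_hours = 26918
lambda = 5 / 26918
lambda = 0.0002

0.0002


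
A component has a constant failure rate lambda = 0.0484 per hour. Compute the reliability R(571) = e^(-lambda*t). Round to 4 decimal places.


lambda = 0.0484
t = 571
lambda * t = 27.6364
R(t) = e^(-27.6364)
R(t) = 0.0

0.0


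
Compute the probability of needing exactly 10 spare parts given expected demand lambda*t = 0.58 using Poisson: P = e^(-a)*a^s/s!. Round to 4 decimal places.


a = 0.58, s = 10
e^(-a) = e^(-0.58) = 0.5599
a^s = 0.58^10 = 0.0043
s! = 3628800
P = 0.5599 * 0.0043 / 3628800
P = 0.0

0.0


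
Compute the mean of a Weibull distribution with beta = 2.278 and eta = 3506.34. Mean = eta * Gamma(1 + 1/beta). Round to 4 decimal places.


beta = 2.278, eta = 3506.34
1/beta = 0.439
1 + 1/beta = 1.439
Gamma(1.439) = 0.8858
Mean = 3506.34 * 0.8858
Mean = 3106.0022

3106.0022


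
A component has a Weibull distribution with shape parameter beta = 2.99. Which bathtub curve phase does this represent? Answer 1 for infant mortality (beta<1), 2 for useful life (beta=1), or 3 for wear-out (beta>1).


beta = 2.99
Compare beta to 1:
beta < 1 => infant mortality (phase 1)
beta = 1 => useful life (phase 2)
beta > 1 => wear-out (phase 3)
Since beta = 2.99, this is wear-out (increasing failure rate)
Phase = 3

3


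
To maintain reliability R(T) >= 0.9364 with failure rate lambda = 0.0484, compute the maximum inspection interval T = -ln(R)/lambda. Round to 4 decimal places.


R_target = 0.9364
lambda = 0.0484
-ln(0.9364) = 0.0657
T = 0.0657 / 0.0484
T = 1.3577

1.3577


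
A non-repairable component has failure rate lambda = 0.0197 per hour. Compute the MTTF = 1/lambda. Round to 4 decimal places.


lambda = 0.0197
MTTF = 1 / 0.0197
MTTF = 50.7614

50.7614


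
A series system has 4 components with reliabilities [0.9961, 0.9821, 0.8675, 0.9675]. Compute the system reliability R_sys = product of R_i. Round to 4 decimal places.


Components: [0.9961, 0.9821, 0.8675, 0.9675]
After component 1 (R=0.9961): product = 0.9961
After component 2 (R=0.9821): product = 0.9783
After component 3 (R=0.8675): product = 0.8486
After component 4 (R=0.9675): product = 0.8211
R_sys = 0.8211

0.8211


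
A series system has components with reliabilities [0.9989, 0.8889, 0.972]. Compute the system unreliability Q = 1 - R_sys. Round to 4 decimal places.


Components: [0.9989, 0.8889, 0.972]
After component 1: product = 0.9989
After component 2: product = 0.8879
After component 3: product = 0.8631
R_sys = 0.8631
Q = 1 - 0.8631 = 0.1369

0.1369


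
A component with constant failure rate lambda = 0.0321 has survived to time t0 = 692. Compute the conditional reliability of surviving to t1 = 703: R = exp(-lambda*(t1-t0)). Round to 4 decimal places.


lambda = 0.0321
t0 = 692, t1 = 703
t1 - t0 = 11
lambda * (t1-t0) = 0.0321 * 11 = 0.3531
R = exp(-0.3531)
R = 0.7025

0.7025


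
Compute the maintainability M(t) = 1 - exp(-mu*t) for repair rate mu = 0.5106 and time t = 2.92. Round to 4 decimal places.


mu = 0.5106, t = 2.92
mu * t = 0.5106 * 2.92 = 1.491
exp(-1.491) = 0.2252
M(t) = 1 - 0.2252
M(t) = 0.7748

0.7748


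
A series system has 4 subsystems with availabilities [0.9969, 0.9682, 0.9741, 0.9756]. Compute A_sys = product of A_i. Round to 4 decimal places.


Subsystems: [0.9969, 0.9682, 0.9741, 0.9756]
After subsystem 1 (A=0.9969): product = 0.9969
After subsystem 2 (A=0.9682): product = 0.9652
After subsystem 3 (A=0.9741): product = 0.9402
After subsystem 4 (A=0.9756): product = 0.9173
A_sys = 0.9173

0.9173


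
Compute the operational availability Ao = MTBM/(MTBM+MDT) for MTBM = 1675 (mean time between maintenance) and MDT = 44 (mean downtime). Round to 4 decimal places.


MTBM = 1675
MDT = 44
MTBM + MDT = 1719
Ao = 1675 / 1719
Ao = 0.9744

0.9744


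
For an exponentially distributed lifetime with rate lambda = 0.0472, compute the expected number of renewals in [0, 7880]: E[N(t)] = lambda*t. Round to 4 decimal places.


lambda = 0.0472
t = 7880
E[N(t)] = lambda * t
E[N(t)] = 0.0472 * 7880
E[N(t)] = 371.936

371.936


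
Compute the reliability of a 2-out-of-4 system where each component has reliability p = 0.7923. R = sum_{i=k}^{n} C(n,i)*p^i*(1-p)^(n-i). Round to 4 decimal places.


k = 2, n = 4, p = 0.7923
i=2: C(4,2)=6 * 0.7923^2 * 0.2077^2 = 0.1625
i=3: C(4,3)=4 * 0.7923^3 * 0.2077^1 = 0.4132
i=4: C(4,4)=1 * 0.7923^4 * 0.2077^0 = 0.3941
R = sum of terms = 0.9697

0.9697


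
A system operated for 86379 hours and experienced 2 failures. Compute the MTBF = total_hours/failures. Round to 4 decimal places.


total_hours = 86379
failures = 2
MTBF = 86379 / 2
MTBF = 43189.5

43189.5


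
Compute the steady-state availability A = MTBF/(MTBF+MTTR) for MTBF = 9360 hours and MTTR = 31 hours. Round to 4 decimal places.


MTBF = 9360
MTTR = 31
MTBF + MTTR = 9391
A = 9360 / 9391
A = 0.9967

0.9967


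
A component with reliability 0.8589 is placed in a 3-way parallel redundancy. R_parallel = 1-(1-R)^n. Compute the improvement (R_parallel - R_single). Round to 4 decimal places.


R_single = 0.8589, n = 3
1 - R_single = 0.1411
(1 - R_single)^n = 0.1411^3 = 0.0028
R_parallel = 1 - 0.0028 = 0.9972
Improvement = 0.9972 - 0.8589
Improvement = 0.1383

0.1383


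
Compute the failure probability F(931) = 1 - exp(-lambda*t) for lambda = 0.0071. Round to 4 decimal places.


lambda = 0.0071, t = 931
lambda * t = 6.6101
exp(-6.6101) = 0.0013
F(t) = 1 - 0.0013
F(t) = 0.9987

0.9987


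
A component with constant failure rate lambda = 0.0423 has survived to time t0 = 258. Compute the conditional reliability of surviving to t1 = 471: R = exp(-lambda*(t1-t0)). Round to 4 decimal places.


lambda = 0.0423
t0 = 258, t1 = 471
t1 - t0 = 213
lambda * (t1-t0) = 0.0423 * 213 = 9.0099
R = exp(-9.0099)
R = 0.0001

0.0001


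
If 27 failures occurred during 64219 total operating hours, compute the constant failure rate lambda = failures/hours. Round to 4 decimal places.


failures = 27
total_hours = 64219
lambda = 27 / 64219
lambda = 0.0004

0.0004


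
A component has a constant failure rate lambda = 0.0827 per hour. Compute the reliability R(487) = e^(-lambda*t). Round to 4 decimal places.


lambda = 0.0827
t = 487
lambda * t = 40.2749
R(t) = e^(-40.2749)
R(t) = 0.0

0.0


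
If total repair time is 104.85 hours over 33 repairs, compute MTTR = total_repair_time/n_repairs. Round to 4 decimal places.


total_repair_time = 104.85
n_repairs = 33
MTTR = 104.85 / 33
MTTR = 3.1773

3.1773


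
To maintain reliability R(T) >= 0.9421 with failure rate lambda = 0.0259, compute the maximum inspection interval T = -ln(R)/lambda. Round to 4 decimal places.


R_target = 0.9421
lambda = 0.0259
-ln(0.9421) = 0.0596
T = 0.0596 / 0.0259
T = 2.3029

2.3029


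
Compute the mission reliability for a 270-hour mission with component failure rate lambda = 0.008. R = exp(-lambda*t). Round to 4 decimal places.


lambda = 0.008
mission_time = 270
lambda * t = 0.008 * 270 = 2.16
R = exp(-2.16)
R = 0.1153

0.1153


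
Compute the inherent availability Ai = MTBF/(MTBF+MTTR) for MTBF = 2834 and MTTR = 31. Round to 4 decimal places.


MTBF = 2834
MTTR = 31
MTBF + MTTR = 2865
Ai = 2834 / 2865
Ai = 0.9892

0.9892


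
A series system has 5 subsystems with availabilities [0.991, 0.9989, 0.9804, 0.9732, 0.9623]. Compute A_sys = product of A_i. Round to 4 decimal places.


Subsystems: [0.991, 0.9989, 0.9804, 0.9732, 0.9623]
After subsystem 1 (A=0.991): product = 0.991
After subsystem 2 (A=0.9989): product = 0.9899
After subsystem 3 (A=0.9804): product = 0.9705
After subsystem 4 (A=0.9732): product = 0.9445
After subsystem 5 (A=0.9623): product = 0.9089
A_sys = 0.9089

0.9089


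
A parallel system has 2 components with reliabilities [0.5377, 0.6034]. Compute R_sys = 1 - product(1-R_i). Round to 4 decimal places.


Components: [0.5377, 0.6034]
(1 - 0.5377) = 0.4623, running product = 0.4623
(1 - 0.6034) = 0.3966, running product = 0.1833
Product of (1-R_i) = 0.1833
R_sys = 1 - 0.1833 = 0.8167

0.8167


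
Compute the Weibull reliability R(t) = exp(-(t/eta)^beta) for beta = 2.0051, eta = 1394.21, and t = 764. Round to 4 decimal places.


beta = 2.0051, eta = 1394.21, t = 764
t/eta = 764 / 1394.21 = 0.548
(t/eta)^beta = 0.548^2.0051 = 0.2994
R(t) = exp(-0.2994)
R(t) = 0.7413

0.7413


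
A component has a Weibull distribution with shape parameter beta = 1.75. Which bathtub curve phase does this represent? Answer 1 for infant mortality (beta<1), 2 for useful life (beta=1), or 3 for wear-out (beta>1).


beta = 1.75
Compare beta to 1:
beta < 1 => infant mortality (phase 1)
beta = 1 => useful life (phase 2)
beta > 1 => wear-out (phase 3)
Since beta = 1.75, this is wear-out (increasing failure rate)
Phase = 3

3


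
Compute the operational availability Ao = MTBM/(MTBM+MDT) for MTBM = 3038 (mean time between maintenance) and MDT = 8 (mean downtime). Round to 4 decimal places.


MTBM = 3038
MDT = 8
MTBM + MDT = 3046
Ao = 3038 / 3046
Ao = 0.9974

0.9974


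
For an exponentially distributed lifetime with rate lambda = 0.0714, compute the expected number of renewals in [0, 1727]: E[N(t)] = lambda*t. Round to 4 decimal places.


lambda = 0.0714
t = 1727
E[N(t)] = lambda * t
E[N(t)] = 0.0714 * 1727
E[N(t)] = 123.3078

123.3078


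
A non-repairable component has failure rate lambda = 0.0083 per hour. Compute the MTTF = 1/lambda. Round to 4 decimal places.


lambda = 0.0083
MTTF = 1 / 0.0083
MTTF = 120.4819

120.4819


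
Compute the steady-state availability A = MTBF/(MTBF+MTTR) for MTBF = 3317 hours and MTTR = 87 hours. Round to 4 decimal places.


MTBF = 3317
MTTR = 87
MTBF + MTTR = 3404
A = 3317 / 3404
A = 0.9744

0.9744


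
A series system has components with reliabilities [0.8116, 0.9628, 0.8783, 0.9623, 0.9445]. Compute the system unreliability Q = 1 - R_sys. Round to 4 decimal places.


Components: [0.8116, 0.9628, 0.8783, 0.9623, 0.9445]
After component 1: product = 0.8116
After component 2: product = 0.7814
After component 3: product = 0.6863
After component 4: product = 0.6604
After component 5: product = 0.6238
R_sys = 0.6238
Q = 1 - 0.6238 = 0.3762

0.3762


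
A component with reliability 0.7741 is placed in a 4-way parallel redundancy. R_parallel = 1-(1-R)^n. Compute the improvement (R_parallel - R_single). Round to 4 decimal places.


R_single = 0.7741, n = 4
1 - R_single = 0.2259
(1 - R_single)^n = 0.2259^4 = 0.0026
R_parallel = 1 - 0.0026 = 0.9974
Improvement = 0.9974 - 0.7741
Improvement = 0.2233

0.2233


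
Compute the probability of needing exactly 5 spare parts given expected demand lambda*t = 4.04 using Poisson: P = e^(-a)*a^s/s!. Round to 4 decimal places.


a = 4.04, s = 5
e^(-a) = e^(-4.04) = 0.0176
a^s = 4.04^5 = 1076.2343
s! = 120
P = 0.0176 * 1076.2343 / 120
P = 0.1578

0.1578


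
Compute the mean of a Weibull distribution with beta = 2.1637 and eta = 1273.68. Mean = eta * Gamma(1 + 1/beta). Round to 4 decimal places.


beta = 2.1637, eta = 1273.68
1/beta = 0.4622
1 + 1/beta = 1.4622
Gamma(1.4622) = 0.8856
Mean = 1273.68 * 0.8856
Mean = 1127.9752

1127.9752


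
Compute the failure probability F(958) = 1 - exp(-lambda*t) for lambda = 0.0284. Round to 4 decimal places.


lambda = 0.0284, t = 958
lambda * t = 27.2072
exp(-27.2072) = 0.0
F(t) = 1 - 0.0
F(t) = 1.0

1.0


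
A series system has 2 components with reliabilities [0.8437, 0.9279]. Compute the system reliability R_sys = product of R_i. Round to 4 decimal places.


Components: [0.8437, 0.9279]
After component 1 (R=0.8437): product = 0.8437
After component 2 (R=0.9279): product = 0.7829
R_sys = 0.7829

0.7829


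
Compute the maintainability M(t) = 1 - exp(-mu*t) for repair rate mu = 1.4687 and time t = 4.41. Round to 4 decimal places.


mu = 1.4687, t = 4.41
mu * t = 1.4687 * 4.41 = 6.477
exp(-6.477) = 0.0015
M(t) = 1 - 0.0015
M(t) = 0.9985

0.9985


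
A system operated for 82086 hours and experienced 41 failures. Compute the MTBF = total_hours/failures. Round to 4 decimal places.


total_hours = 82086
failures = 41
MTBF = 82086 / 41
MTBF = 2002.0976

2002.0976


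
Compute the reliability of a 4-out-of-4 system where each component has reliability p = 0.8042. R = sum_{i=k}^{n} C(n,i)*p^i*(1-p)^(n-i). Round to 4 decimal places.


k = 4, n = 4, p = 0.8042
i=4: C(4,4)=1 * 0.8042^4 * 0.1958^0 = 0.4183
R = sum of terms = 0.4183

0.4183


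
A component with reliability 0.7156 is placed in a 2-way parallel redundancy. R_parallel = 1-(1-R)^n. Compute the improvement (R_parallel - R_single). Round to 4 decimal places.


R_single = 0.7156, n = 2
1 - R_single = 0.2844
(1 - R_single)^n = 0.2844^2 = 0.0809
R_parallel = 1 - 0.0809 = 0.9191
Improvement = 0.9191 - 0.7156
Improvement = 0.2035

0.2035


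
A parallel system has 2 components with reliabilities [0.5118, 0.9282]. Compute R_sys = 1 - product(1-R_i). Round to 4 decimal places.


Components: [0.5118, 0.9282]
(1 - 0.5118) = 0.4882, running product = 0.4882
(1 - 0.9282) = 0.0718, running product = 0.0351
Product of (1-R_i) = 0.0351
R_sys = 1 - 0.0351 = 0.9649

0.9649


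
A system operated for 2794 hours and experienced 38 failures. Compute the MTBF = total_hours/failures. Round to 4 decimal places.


total_hours = 2794
failures = 38
MTBF = 2794 / 38
MTBF = 73.5263

73.5263


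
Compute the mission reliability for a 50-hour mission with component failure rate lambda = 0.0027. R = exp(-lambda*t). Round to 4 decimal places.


lambda = 0.0027
mission_time = 50
lambda * t = 0.0027 * 50 = 0.135
R = exp(-0.135)
R = 0.8737

0.8737


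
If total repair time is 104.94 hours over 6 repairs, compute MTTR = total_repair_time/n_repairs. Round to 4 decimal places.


total_repair_time = 104.94
n_repairs = 6
MTTR = 104.94 / 6
MTTR = 17.49

17.49


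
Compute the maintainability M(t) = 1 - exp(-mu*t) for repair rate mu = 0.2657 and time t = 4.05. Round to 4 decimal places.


mu = 0.2657, t = 4.05
mu * t = 0.2657 * 4.05 = 1.0761
exp(-1.0761) = 0.3409
M(t) = 1 - 0.3409
M(t) = 0.6591

0.6591


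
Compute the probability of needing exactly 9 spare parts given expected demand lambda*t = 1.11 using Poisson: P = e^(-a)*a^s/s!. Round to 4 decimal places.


a = 1.11, s = 9
e^(-a) = e^(-1.11) = 0.3296
a^s = 1.11^9 = 2.558
s! = 362880
P = 0.3296 * 2.558 / 362880
P = 0.0

0.0


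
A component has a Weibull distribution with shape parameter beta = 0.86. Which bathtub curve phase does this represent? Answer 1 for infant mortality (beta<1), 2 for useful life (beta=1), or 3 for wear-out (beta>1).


beta = 0.86
Compare beta to 1:
beta < 1 => infant mortality (phase 1)
beta = 1 => useful life (phase 2)
beta > 1 => wear-out (phase 3)
Since beta = 0.86, this is infant mortality (decreasing failure rate)
Phase = 1

1


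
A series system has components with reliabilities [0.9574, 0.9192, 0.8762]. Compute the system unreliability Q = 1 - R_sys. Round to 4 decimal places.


Components: [0.9574, 0.9192, 0.8762]
After component 1: product = 0.9574
After component 2: product = 0.88
After component 3: product = 0.7711
R_sys = 0.7711
Q = 1 - 0.7711 = 0.2289

0.2289
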